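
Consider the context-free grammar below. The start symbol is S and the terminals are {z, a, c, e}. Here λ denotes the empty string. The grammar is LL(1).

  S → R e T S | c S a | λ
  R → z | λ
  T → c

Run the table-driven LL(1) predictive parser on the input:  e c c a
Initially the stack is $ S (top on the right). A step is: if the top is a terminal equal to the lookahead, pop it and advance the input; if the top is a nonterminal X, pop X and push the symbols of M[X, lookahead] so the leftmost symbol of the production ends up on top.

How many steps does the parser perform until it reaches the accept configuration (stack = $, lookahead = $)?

     Stack      Input      Action
  1  $ S        e c c a $  expand S → R e T S
  2  $ S T e R  e c c a $  expand R → λ
  3  $ S T e    e c c a $  match e
  4  $ S T      c c a $    expand T → c
  5  $ S c      c c a $    match c
  6  $ S        c a $      expand S → c S a
  7  $ a S c    c a $      match c
  8  $ a S      a $        expand S → λ
  9  $ a        a $        match a
Accept reached after 9 steps.

9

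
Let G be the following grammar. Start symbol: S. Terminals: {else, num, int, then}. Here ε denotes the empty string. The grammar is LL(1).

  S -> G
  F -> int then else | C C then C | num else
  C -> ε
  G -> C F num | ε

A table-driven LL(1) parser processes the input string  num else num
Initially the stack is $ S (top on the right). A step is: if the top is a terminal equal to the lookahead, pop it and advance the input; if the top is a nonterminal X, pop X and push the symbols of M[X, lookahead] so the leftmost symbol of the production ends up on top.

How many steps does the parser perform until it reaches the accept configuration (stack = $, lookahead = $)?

step 1: stack=$ S  input=num else num $  — expand S -> G
step 2: stack=$ G  input=num else num $  — expand G -> C F num
step 3: stack=$ num F C  input=num else num $  — expand C -> ε
step 4: stack=$ num F  input=num else num $  — expand F -> num else
step 5: stack=$ num else num  input=num else num $  — match num
step 6: stack=$ num else  input=else num $  — match else
step 7: stack=$ num  input=num $  — match num
Accept reached after 7 steps.

7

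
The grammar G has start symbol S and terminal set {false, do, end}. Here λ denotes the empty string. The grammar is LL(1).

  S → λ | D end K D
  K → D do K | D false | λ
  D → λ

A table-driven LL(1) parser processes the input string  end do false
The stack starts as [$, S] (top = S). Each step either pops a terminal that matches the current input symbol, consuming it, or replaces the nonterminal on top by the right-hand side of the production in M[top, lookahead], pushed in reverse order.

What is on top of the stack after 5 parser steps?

step 1: stack=$ S  input=end do false $  — expand S → D end K D
step 2: stack=$ D K end D  input=end do false $  — expand D → λ
step 3: stack=$ D K end  input=end do false $  — match end
step 4: stack=$ D K  input=do false $  — expand K → D do K
step 5: stack=$ D K do D  input=do false $  — expand D → λ
Stack after step 5: $ D K do (top = do).

do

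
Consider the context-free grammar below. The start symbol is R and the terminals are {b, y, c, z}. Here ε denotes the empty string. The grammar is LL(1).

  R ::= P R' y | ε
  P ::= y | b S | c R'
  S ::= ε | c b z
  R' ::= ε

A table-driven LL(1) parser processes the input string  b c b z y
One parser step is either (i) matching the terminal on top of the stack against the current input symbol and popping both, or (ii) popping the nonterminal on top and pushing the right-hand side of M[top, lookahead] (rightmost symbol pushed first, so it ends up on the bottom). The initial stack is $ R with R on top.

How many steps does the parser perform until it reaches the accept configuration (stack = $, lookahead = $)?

     Stack         Input        Action
  1  $ R           b c b z y $  expand R ::= P R' y
  2  $ y R' P      b c b z y $  expand P ::= b S
  3  $ y R' S b    b c b z y $  match b
  4  $ y R' S      c b z y $    expand S ::= c b z
  5  $ y R' z b c  c b z y $    match c
  6  $ y R' z b    b z y $      match b
  7  $ y R' z      z y $        match z
  8  $ y R'        y $          expand R' ::= ε
  9  $ y           y $          match y
Accept reached after 9 steps.

9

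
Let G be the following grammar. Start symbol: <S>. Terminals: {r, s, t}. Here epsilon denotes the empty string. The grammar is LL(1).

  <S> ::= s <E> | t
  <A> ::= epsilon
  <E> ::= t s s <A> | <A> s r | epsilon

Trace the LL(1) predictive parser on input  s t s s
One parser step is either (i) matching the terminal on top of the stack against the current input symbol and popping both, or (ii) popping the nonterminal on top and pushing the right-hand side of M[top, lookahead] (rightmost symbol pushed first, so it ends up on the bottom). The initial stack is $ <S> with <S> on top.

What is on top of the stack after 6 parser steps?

<A>

step 1: stack=$ <S>  input=s t s s $  — expand <S> ::= s <E>
step 2: stack=$ <E> s  input=s t s s $  — match s
step 3: stack=$ <E>  input=t s s $  — expand <E> ::= t s s <A>
step 4: stack=$ <A> s s t  input=t s s $  — match t
step 5: stack=$ <A> s s  input=s s $  — match s
step 6: stack=$ <A> s  input=s $  — match s
Stack after step 6: $ <A> (top = <A>).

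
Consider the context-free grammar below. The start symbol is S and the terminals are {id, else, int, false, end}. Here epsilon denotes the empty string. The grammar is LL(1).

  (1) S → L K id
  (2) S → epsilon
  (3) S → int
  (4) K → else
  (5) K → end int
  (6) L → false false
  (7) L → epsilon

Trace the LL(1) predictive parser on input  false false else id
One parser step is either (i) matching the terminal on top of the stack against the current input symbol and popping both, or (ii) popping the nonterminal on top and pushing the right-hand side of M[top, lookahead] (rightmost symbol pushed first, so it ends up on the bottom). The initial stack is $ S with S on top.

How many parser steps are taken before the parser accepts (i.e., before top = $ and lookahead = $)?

     Stack               Input                  Action
  1  $ S                 false false else id $  expand S → L K id
  2  $ id K L            false false else id $  expand L → false false
  3  $ id K false false  false false else id $  match false
  4  $ id K false        false else id $        match false
  5  $ id K              else id $              expand K → else
  6  $ id else           else id $              match else
  7  $ id                id $                   match id
Accept reached after 7 steps.

7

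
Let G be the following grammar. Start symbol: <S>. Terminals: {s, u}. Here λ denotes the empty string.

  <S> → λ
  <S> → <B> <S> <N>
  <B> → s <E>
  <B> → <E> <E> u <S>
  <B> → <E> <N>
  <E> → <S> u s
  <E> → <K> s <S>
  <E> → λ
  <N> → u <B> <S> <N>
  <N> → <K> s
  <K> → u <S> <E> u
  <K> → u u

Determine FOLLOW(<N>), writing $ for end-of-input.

FIRST(<K>): from <K>→u <S> <E> u we get {u}; from <K>→u u we get {u}. So FIRST(<K>) = {u}.
FIRST(<N>): from <N>→u <B> <S> <N> we get {u}; from <N>→<K> s we get {u}. So FIRST(<N>) = {u}.
FIRST(<S>): from <S>→λ we get {λ}; from <S>→<B> <S> <N> we get {s, u}. So FIRST(<S>) = {λ, s, u}.
FIRST(<E>): from <E>→<S> u s we get {s, u}; from <E>→<K> s <S> we get {u}; from <E>→λ we get {λ}. So FIRST(<E>) = {λ, s, u}.
FIRST(<B>): from <B>→s <E> we get {s}; from <B>→<E> <E> u <S> we get {s, u}; from <B>→<E> <N> we get {s, u}. So FIRST(<B>) = {s, u}.
FOLLOW(<S>) includes $ since <S> is the start symbol.
FOLLOW(<B>): in <S>→<B> <S> <N>, <B> is followed by <S> <N> with FIRST {s, u}; in <N>→u <B> <S> <N>, <B> is followed by <S> <N> with FIRST {s, u}. Thus FOLLOW(<B>) = {s, u}.
FOLLOW(<E>): in <B>→s <E>, the suffix after <E> is empty, so FOLLOW(<E>) ⊇ FOLLOW(<B>) = {s, u}; in <B>→<E> <E> u <S> (occurrence 1), <E> is followed by <E> u <S> with FIRST {s, u}; in <B>→<E> <E> u <S> (occurrence 2), <E> is followed by u <S> with FIRST {u}; in <B>→<E> <N>, <E> is followed by <N> with FIRST {u}; in <K>→u <S> <E> u, <E> is followed by u with FIRST {u}. Thus FOLLOW(<E>) = {s, u}.
FOLLOW(<S>): in <S>→<B> <S> <N>, <S> is followed by <N> with FIRST {u}; in <B>→<E> <E> u <S>, the suffix after <S> is empty, so FOLLOW(<S>) ⊇ FOLLOW(<B>) = {s, u}; in <E>→<S> u s, <S> is followed by u s with FIRST {u}; in <E>→<K> s <S>, the suffix after <S> is empty, so FOLLOW(<S>) ⊇ FOLLOW(<E>) = {s, u}; in <N>→u <B> <S> <N>, <S> is followed by <N> with FIRST {u}; in <K>→u <S> <E> u, <S> is followed by <E> u with FIRST {s, u}. Thus FOLLOW(<S>) = {$, s, u}.
FOLLOW(<N>): in <S>→<B> <S> <N>, the suffix after <N> is empty, so FOLLOW(<N>) ⊇ FOLLOW(<S>) = {$, s, u}; in <B>→<E> <N>, the suffix after <N> is empty, so FOLLOW(<N>) ⊇ FOLLOW(<B>) = {s, u}; in <N>→u <B> <S> <N>, the suffix after <N> is empty (adds nothing new). Thus FOLLOW(<N>) = {$, s, u}.
FOLLOW(<K>): in <E>→<K> s <S>, <K> is followed by s <S> with FIRST {s}; in <N>→<K> s, <K> is followed by s with FIRST {s}. Thus FOLLOW(<K>) = {s}.

{$, s, u}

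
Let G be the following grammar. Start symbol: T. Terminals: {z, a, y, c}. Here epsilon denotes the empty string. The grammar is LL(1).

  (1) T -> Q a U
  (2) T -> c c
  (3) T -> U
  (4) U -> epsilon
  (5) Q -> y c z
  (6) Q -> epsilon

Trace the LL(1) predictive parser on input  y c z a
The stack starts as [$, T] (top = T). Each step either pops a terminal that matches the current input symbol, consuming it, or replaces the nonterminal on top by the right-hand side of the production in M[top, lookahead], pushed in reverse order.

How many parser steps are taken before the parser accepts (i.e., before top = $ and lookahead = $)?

step 1: stack=$ T  input=y c z a $  — expand T -> Q a U
step 2: stack=$ U a Q  input=y c z a $  — expand Q -> y c z
step 3: stack=$ U a z c y  input=y c z a $  — match y
step 4: stack=$ U a z c  input=c z a $  — match c
step 5: stack=$ U a z  input=z a $  — match z
step 6: stack=$ U a  input=a $  — match a
step 7: stack=$ U  input=$  — expand U -> epsilon
Accept reached after 7 steps.

7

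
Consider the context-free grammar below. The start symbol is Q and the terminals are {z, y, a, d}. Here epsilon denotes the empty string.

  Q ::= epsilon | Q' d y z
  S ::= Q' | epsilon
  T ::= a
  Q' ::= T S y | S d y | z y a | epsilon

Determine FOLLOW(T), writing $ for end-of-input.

{a, d, y, z}

FIRST(T) = {a}
FIRST(Q) = {epsilon, a, d, z}  (via Q' d y z)
FIRST(S) = {epsilon, a, d, z}  (via Q')
FIRST(Q') = {epsilon, a, d, z}  (via T S y, S d y)
FOLLOW(Q) includes $ since Q is the start symbol.
FOLLOW(Q): Q appears on no right-hand side. Thus FOLLOW(Q) = {$}.
FOLLOW(S): in Q'::=T S y, S is followed by y with FIRST {y}; in Q'::=S d y, S is followed by d y with FIRST {d}. Thus FOLLOW(S) = {d, y}.
FOLLOW(T): in Q'::=T S y, T is followed by S y with FIRST {a, d, y, z}. Thus FOLLOW(T) = {a, d, y, z}.
FOLLOW(Q'): in Q::=Q' d y z, Q' is followed by d y z with FIRST {d}; in S::=Q', the suffix after Q' is empty, so FOLLOW(Q') ⊇ FOLLOW(S) = {d, y}. Thus FOLLOW(Q') = {d, y}.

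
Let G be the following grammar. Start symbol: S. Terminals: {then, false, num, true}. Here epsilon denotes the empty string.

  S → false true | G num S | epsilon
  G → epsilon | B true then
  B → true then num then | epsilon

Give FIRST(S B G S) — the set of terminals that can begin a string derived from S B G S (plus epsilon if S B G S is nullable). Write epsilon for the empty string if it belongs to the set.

FIRST(B) = {epsilon, true}
FIRST(G) = {epsilon, true}  (via B true then)
FIRST(S) = {epsilon, false, num, true}  (via G num S)
FIRST(S B G S): take FIRST of each symbol in turn, carrying on past any symbol whose FIRST contains epsilon; result {epsilon, false, num, true}.

{epsilon, false, num, true}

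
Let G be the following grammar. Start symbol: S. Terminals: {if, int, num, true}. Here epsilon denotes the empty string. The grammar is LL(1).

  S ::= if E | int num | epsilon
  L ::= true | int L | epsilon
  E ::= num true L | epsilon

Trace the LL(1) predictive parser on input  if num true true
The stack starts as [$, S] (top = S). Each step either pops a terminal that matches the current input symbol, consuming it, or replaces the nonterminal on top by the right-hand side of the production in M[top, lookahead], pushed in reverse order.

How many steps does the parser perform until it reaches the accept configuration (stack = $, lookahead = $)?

7

     Stack         Input               Action
  1  $ S           if num true true $  expand S ::= if E
  2  $ E if        if num true true $  match if
  3  $ E           num true true $     expand E ::= num true L
  4  $ L true num  num true true $     match num
  5  $ L true      true true $         match true
  6  $ L           true $              expand L ::= true
  7  $ true        true $              match true
Accept reached after 7 steps.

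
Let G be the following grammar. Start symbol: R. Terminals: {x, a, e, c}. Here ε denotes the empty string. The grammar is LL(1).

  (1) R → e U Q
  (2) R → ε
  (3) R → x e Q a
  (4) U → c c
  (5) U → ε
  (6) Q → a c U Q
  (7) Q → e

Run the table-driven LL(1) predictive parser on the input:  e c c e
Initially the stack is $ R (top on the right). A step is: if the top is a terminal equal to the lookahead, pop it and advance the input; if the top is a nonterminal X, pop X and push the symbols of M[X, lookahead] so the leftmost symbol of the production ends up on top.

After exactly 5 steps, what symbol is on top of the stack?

Q

     Stack    Input      Action
  1  $ R      e c c e $  expand R → e U Q
  2  $ Q U e  e c c e $  match e
  3  $ Q U    c c e $    expand U → c c
  4  $ Q c c  c c e $    match c
  5  $ Q c    c e $      match c
Stack after step 5: $ Q (top = Q).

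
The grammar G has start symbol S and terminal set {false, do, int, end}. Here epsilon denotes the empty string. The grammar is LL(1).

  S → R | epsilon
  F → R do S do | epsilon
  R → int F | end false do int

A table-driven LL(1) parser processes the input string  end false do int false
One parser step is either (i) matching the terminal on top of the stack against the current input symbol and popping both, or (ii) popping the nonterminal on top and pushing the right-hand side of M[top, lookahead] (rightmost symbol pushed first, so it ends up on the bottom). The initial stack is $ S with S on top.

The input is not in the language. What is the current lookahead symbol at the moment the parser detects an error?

false

     Stack               Input                     Action
  1  $ S                 end false do int false $  expand S → R
  2  $ R                 end false do int false $  expand R → end false do int
  3  $ int do false end  end false do int false $  match end
  4  $ int do false      false do int false $      match false
  5  $ int do            do int false $            match do
  6  $ int               int false $               match int
  7  $                   false $                   error: stack empty but input remains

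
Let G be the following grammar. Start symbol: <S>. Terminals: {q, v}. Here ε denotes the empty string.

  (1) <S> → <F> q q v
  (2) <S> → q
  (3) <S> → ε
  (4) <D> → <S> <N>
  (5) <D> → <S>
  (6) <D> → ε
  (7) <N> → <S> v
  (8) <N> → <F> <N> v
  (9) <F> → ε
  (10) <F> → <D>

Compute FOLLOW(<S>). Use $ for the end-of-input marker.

FIRST(<S>) = {ε, q, v}  (via <F> q q v)
FIRST(<D>) = {ε, q, v}  (via <S> <N>, <S>)
FIRST(<F>) = {ε, q, v}  (via <D>)
FIRST(<N>) = {q, v}  (via <S> v, <F> <N> v)
FOLLOW(<S>) includes $ since <S> is the start symbol.
FOLLOW(<F>): in <S>→<F> q q v, <F> is followed by q q v with FIRST {q}; in <N>→<F> <N> v, <F> is followed by <N> v with FIRST {q, v}. Thus FOLLOW(<F>) = {q, v}.
FOLLOW(<D>): in <F>→<D>, the suffix after <D> is empty, so FOLLOW(<D>) ⊇ FOLLOW(<F>) = {q, v}. Thus FOLLOW(<D>) = {q, v}.
FOLLOW(<S>): in <D>→<S> <N>, <S> is followed by <N> with FIRST {q, v}; in <D>→<S>, the suffix after <S> is empty, so FOLLOW(<S>) ⊇ FOLLOW(<D>) = {q, v}; in <N>→<S> v, <S> is followed by v with FIRST {v}. Thus FOLLOW(<S>) = {$, q, v}.
FOLLOW(<N>): in <D>→<S> <N>, the suffix after <N> is empty, so FOLLOW(<N>) ⊇ FOLLOW(<D>) = {q, v}; in <N>→<F> <N> v, <N> is followed by v with FIRST {v}. Thus FOLLOW(<N>) = {q, v}.

{$, q, v}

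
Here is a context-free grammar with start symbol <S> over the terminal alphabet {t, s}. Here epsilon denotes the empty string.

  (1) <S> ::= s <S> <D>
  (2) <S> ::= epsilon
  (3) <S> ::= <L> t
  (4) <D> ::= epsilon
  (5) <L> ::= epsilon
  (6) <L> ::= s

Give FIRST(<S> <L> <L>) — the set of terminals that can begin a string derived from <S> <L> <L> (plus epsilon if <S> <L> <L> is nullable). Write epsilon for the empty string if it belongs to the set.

FIRST(<D>) = {epsilon}
FIRST(<L>) = {epsilon, s}
FIRST(<S>) = {epsilon, s, t}  (via <L> t)
FIRST(<S> <L> <L>): take FIRST of each symbol in turn, carrying on past any symbol whose FIRST contains epsilon; result {epsilon, s, t}.

{epsilon, s, t}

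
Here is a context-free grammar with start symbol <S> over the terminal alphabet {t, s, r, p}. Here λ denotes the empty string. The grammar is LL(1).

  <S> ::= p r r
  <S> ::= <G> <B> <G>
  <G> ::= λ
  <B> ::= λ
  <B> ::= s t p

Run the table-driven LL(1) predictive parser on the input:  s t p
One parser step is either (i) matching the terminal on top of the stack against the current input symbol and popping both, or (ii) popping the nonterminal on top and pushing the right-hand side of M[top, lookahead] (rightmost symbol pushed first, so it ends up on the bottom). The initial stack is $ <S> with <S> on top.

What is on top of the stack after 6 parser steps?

<G>

step 1: stack=$ <S>  input=s t p $  — expand <S> ::= <G> <B> <G>
step 2: stack=$ <G> <B> <G>  input=s t p $  — expand <G> ::= λ
step 3: stack=$ <G> <B>  input=s t p $  — expand <B> ::= s t p
step 4: stack=$ <G> p t s  input=s t p $  — match s
step 5: stack=$ <G> p t  input=t p $  — match t
step 6: stack=$ <G> p  input=p $  — match p
Stack after step 6: $ <G> (top = <G>).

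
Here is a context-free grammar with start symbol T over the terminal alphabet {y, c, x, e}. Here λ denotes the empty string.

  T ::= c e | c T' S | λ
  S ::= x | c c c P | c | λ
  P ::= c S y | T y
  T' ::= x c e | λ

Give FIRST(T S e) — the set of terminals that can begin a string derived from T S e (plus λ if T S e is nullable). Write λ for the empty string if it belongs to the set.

FIRST(T) = {λ, c}
FIRST(S) = {λ, c, x}
FIRST(T') = {λ, x}
FIRST(P) = {c, y}  (via T y)
FIRST(T S e): take FIRST of each symbol in turn, carrying on past any symbol whose FIRST contains λ; result {c, e, x}.

{c, e, x}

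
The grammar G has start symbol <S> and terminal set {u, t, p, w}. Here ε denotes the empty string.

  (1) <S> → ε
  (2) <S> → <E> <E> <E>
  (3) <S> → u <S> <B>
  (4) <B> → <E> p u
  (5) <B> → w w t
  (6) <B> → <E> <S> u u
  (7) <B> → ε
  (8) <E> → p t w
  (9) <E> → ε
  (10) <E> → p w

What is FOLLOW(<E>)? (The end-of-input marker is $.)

FIRST(<E>): from <E>→p t w we get {p}; from <E>→ε we get {ε}; from <E>→p w we get {p}. So FIRST(<E>) = {ε, p}.
FIRST(<S>): from <S>→ε we get {ε}; from <S>→<E> <E> <E> we get {ε, p}; from <S>→u <S> <B> we get {u}. So FIRST(<S>) = {ε, p, u}.
FIRST(<B>): from <B>→<E> p u we get {p}; from <B>→w w t we get {w}; from <B>→<E> <S> u u we get {p, u}; from <B>→ε we get {ε}. So FIRST(<B>) = {ε, p, u, w}.
FOLLOW(<S>) includes $ since <S> is the start symbol.
FOLLOW(<S>): in <S>→u <S> <B>, <S> is followed by <B> with FIRST {ε, p, u, w}; in <S>→u <S> <B>, the suffix after <S> is nullable (adds nothing new); in <B>→<E> <S> u u, <S> is followed by u u with FIRST {u}. Thus FOLLOW(<S>) = {$, p, u, w}.
FOLLOW(<B>): in <S>→u <S> <B>, the suffix after <B> is empty, so FOLLOW(<B>) ⊇ FOLLOW(<S>) = {$, p, u, w}. Thus FOLLOW(<B>) = {$, p, u, w}.
FOLLOW(<E>): in <S>→<E> <E> <E> (occurrence 1), <E> is followed by <E> <E> with FIRST {ε, p}; in <S>→<E> <E> <E> (occurrence 1), the suffix after <E> is nullable, so FOLLOW(<E>) ⊇ FOLLOW(<S>) = {$, p, u, w}; in <S>→<E> <E> <E> (occurrence 2), <E> is followed by <E> with FIRST {ε, p}; in <S>→<E> <E> <E> (occurrence 2), the suffix after <E> is nullable, so FOLLOW(<E>) ⊇ FOLLOW(<S>) = {$, p, u, w}; in <S>→<E> <E> <E> (occurrence 3), the suffix after <E> is empty, so FOLLOW(<E>) ⊇ FOLLOW(<S>) = {$, p, u, w}; in <B>→<E> p u, <E> is followed by p u with FIRST {p}; in <B>→<E> <S> u u, <E> is followed by <S> u u with FIRST {p, u}. Thus FOLLOW(<E>) = {$, p, u, w}.

{$, p, u, w}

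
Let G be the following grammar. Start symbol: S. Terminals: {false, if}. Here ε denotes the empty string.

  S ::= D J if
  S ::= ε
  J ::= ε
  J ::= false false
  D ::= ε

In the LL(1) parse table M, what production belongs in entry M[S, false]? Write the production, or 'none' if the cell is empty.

S ::= D J if

FIRST(J): from J::=ε we get {ε}; from J::=false false we get {false}. So FIRST(J) = {ε, false}.
FIRST(D): from D::=ε we get {ε}. So FIRST(D) = {ε}.
FIRST(S): from S::=D J if we get {false, if}; from S::=ε we get {ε}. So FIRST(S) = {ε, false, if}.
FOLLOW(S) includes $ since S is the start symbol.
FOLLOW(S): S appears on no right-hand side. Thus FOLLOW(S) = {$}.
For S ::= D J if: FIRST(D J if) = {false, if}, so it goes in M[S, t] for t ∈ {false, if}.
For S ::= ε: FIRST(ε) = {ε}, so it goes in M[S, t] for t ∈ {}; since ε ∈ FIRST, also for every t ∈ FOLLOW(S) = {$}.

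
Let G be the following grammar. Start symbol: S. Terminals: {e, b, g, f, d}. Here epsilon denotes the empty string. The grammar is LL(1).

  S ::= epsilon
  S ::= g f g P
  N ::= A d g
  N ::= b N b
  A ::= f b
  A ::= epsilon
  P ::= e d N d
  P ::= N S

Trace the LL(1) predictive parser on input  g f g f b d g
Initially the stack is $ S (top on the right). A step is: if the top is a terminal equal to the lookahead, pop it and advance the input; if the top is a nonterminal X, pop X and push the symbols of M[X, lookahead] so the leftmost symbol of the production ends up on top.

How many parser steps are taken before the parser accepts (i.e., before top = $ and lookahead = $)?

12

step 1: stack=$ S  input=g f g f b d g $  — expand S ::= g f g P
step 2: stack=$ P g f g  input=g f g f b d g $  — match g
step 3: stack=$ P g f  input=f g f b d g $  — match f
step 4: stack=$ P g  input=g f b d g $  — match g
step 5: stack=$ P  input=f b d g $  — expand P ::= N S
step 6: stack=$ S N  input=f b d g $  — expand N ::= A d g
step 7: stack=$ S g d A  input=f b d g $  — expand A ::= f b
step 8: stack=$ S g d b f  input=f b d g $  — match f
step 9: stack=$ S g d b  input=b d g $  — match b
step 10: stack=$ S g d  input=d g $  — match d
step 11: stack=$ S g  input=g $  — match g
step 12: stack=$ S  input=$  — expand S ::= epsilon
Accept reached after 12 steps.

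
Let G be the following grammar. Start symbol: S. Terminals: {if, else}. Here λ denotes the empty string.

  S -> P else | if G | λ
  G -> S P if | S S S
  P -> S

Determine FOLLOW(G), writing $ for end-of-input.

FIRST(S): from S->P else we get {else, if}; from S->if G we get {if}; from S->λ we get {λ}. So FIRST(S) = {λ, else, if}.
FIRST(P): from P->S we get {λ, else, if}. So FIRST(P) = {λ, else, if}.
FIRST(G): from G->S P if we get {else, if}; from G->S S S we get {λ, else, if}. So FIRST(G) = {λ, else, if}.
FOLLOW(S) includes $ since S is the start symbol.
FOLLOW(P): in S->P else, P is followed by else with FIRST {else}; in G->S P if, P is followed by if with FIRST {if}. Thus FOLLOW(P) = {else, if}.
FOLLOW(S): in G->S P if, S is followed by P if with FIRST {else, if}; in G->S S S (occurrence 1), S is followed by S S with FIRST {λ, else, if}; in G->S S S (occurrence 1), the suffix after S is nullable, so FOLLOW(S) ⊇ FOLLOW(G) = {$, else, if}; in G->S S S (occurrence 2), S is followed by S with FIRST {λ, else, if}; in G->S S S (occurrence 2), the suffix after S is nullable, so FOLLOW(S) ⊇ FOLLOW(G) = {$, else, if}; in G->S S S (occurrence 3), the suffix after S is empty, so FOLLOW(S) ⊇ FOLLOW(G) = {$, else, if}; in P->S, the suffix after S is empty, so FOLLOW(S) ⊇ FOLLOW(P) = {else, if}. Thus FOLLOW(S) = {$, else, if}.
FOLLOW(G): in S->if G, the suffix after G is empty, so FOLLOW(G) ⊇ FOLLOW(S) = {$, else, if}. Thus FOLLOW(G) = {$, else, if}.

{$, else, if}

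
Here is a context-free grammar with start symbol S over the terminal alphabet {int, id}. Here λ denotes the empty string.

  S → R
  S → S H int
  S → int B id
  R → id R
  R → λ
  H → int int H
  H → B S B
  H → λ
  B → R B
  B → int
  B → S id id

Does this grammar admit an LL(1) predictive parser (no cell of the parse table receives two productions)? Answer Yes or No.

No

FIRST(S) = {λ, id, int}
FIRST(R) = {λ, id}
FIRST(H) = {λ, id, int}
FIRST(B) = {id, int}
FOLLOW(S) = {$, id, int}
FOLLOW(R) = {$, id, int}
FOLLOW(H) = {int}
FOLLOW(B) = {id, int}
Cell M[B, id] receives both B → R B and B → S id id — the grammar is not LL(1).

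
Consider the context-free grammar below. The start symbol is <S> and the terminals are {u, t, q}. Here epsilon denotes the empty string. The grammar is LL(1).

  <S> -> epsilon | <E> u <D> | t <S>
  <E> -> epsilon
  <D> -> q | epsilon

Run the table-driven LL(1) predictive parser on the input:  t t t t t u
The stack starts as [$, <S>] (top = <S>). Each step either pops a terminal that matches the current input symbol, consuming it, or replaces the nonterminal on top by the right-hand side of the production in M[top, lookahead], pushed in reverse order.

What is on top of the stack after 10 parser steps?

      Stack    Input          Action
   1  $ <S>    t t t t t u $  expand <S> -> t <S>
   2  $ <S> t  t t t t t u $  match t
   3  $ <S>    t t t t u $    expand <S> -> t <S>
   4  $ <S> t  t t t t u $    match t
   5  $ <S>    t t t u $      expand <S> -> t <S>
   6  $ <S> t  t t t u $      match t
   7  $ <S>    t t u $        expand <S> -> t <S>
   8  $ <S> t  t t u $        match t
   9  $ <S>    t u $          expand <S> -> t <S>
  10  $ <S> t  t u $          match t
Stack after step 10: $ <S> (top = <S>).

<S>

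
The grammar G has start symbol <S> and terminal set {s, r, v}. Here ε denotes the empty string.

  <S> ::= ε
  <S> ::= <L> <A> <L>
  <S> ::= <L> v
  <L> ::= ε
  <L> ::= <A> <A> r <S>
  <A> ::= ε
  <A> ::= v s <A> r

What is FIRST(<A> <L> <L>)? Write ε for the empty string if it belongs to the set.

FIRST(<A>): from <A>::=ε we get {ε}; from <A>::=v s <A> r we get {v}. So FIRST(<A>) = {ε, v}.
FIRST(<L>): from <L>::=ε we get {ε}; from <L>::=<A> <A> r <S> we get {r, v}. So FIRST(<L>) = {ε, r, v}.
FIRST(<S>): from <S>::=ε we get {ε}; from <S>::=<L> <A> <L> we get {ε, r, v}; from <S>::=<L> v we get {r, v}. So FIRST(<S>) = {ε, r, v}.
FIRST(<A> <L> <L>): take FIRST of each symbol in turn, carrying on past any symbol whose FIRST contains ε; result {ε, r, v}.

{ε, r, v}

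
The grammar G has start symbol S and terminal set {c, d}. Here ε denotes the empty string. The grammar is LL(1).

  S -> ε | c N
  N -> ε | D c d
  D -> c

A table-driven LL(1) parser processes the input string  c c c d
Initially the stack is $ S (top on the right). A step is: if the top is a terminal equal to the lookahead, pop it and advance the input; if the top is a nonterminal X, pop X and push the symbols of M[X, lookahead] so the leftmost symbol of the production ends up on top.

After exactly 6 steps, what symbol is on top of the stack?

     Stack    Input      Action
  1  $ S      c c c d $  expand S -> c N
  2  $ N c    c c c d $  match c
  3  $ N      c c d $    expand N -> D c d
  4  $ d c D  c c d $    expand D -> c
  5  $ d c c  c c d $    match c
  6  $ d c    c d $      match c
Stack after step 6: $ d (top = d).

d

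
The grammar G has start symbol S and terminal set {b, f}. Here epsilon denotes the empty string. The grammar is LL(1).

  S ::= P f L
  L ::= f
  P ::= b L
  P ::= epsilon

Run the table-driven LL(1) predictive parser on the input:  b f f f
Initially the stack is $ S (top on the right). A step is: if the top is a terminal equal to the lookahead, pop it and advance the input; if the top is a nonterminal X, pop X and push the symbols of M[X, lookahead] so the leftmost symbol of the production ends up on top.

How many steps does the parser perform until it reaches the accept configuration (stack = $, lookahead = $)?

8

     Stack      Input      Action
  1  $ S        b f f f $  expand S ::= P f L
  2  $ L f P    b f f f $  expand P ::= b L
  3  $ L f L b  b f f f $  match b
  4  $ L f L    f f f $    expand L ::= f
  5  $ L f f    f f f $    match f
  6  $ L f      f f $      match f
  7  $ L        f $        expand L ::= f
  8  $ f        f $        match f
Accept reached after 8 steps.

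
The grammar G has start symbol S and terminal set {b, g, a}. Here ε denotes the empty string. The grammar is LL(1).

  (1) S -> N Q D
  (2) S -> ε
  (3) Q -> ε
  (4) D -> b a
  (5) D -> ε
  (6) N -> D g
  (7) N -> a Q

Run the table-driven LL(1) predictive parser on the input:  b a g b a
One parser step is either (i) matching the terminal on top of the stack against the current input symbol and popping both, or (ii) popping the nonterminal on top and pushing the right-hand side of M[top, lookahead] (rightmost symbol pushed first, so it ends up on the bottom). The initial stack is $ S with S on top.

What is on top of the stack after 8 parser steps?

b

     Stack        Input        Action
  1  $ S          b a g b a $  expand S -> N Q D
  2  $ D Q N      b a g b a $  expand N -> D g
  3  $ D Q g D    b a g b a $  expand D -> b a
  4  $ D Q g a b  b a g b a $  match b
  5  $ D Q g a    a g b a $    match a
  6  $ D Q g      g b a $      match g
  7  $ D Q        b a $        expand Q -> ε
  8  $ D          b a $        expand D -> b a
Stack after step 8: $ a b (top = b).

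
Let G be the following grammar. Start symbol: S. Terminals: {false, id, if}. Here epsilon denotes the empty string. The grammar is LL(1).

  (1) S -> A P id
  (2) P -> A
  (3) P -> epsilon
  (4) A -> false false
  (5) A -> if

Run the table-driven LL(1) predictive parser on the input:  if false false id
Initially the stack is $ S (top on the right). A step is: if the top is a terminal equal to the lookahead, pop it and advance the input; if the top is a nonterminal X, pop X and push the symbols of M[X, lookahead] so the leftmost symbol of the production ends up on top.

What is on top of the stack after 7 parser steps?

id

step 1: stack=$ S  input=if false false id $  — expand S -> A P id
step 2: stack=$ id P A  input=if false false id $  — expand A -> if
step 3: stack=$ id P if  input=if false false id $  — match if
step 4: stack=$ id P  input=false false id $  — expand P -> A
step 5: stack=$ id A  input=false false id $  — expand A -> false false
step 6: stack=$ id false false  input=false false id $  — match false
step 7: stack=$ id false  input=false id $  — match false
Stack after step 7: $ id (top = id).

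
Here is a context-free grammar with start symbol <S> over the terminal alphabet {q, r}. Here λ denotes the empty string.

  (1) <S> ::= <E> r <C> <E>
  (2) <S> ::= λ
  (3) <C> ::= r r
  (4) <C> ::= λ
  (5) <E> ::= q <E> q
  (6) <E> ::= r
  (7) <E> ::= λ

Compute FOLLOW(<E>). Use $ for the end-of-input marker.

FIRST(<C>) = {λ, r}
FIRST(<E>) = {λ, q, r}
FIRST(<S>) = {λ, q, r}  (via <E> r <C> <E>)
FOLLOW(<S>) includes $ since <S> is the start symbol.
FOLLOW(<S>): <S> appears on no right-hand side. Thus FOLLOW(<S>) = {$}.
FOLLOW(<C>): in <S>::=<E> r <C> <E>, <C> is followed by <E> with FIRST {λ, q, r}; in <S>::=<E> r <C> <E>, the suffix after <C> is nullable, so FOLLOW(<C>) ⊇ FOLLOW(<S>) = {$}. Thus FOLLOW(<C>) = {$, q, r}.
FOLLOW(<E>): in <S>::=<E> r <C> <E> (occurrence 1), <E> is followed by r <C> <E> with FIRST {r}; in <S>::=<E> r <C> <E> (occurrence 2), the suffix after <E> is empty, so FOLLOW(<E>) ⊇ FOLLOW(<S>) = {$}; in <E>::=q <E> q, <E> is followed by q with FIRST {q}. Thus FOLLOW(<E>) = {$, q, r}.

{$, q, r}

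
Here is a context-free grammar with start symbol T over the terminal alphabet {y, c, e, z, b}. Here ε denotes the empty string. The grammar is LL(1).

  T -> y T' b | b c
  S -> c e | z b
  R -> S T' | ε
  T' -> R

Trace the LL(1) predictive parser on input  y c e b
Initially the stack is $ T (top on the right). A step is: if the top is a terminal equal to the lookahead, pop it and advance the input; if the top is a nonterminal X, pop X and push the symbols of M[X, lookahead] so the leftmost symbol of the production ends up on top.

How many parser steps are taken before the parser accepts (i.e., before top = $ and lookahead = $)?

      Stack       Input      Action
   1  $ T         y c e b $  expand T -> y T' b
   2  $ b T' y    y c e b $  match y
   3  $ b T'      c e b $    expand T' -> R
   4  $ b R       c e b $    expand R -> S T'
   5  $ b T' S    c e b $    expand S -> c e
   6  $ b T' e c  c e b $    match c
   7  $ b T' e    e b $      match e
   8  $ b T'      b $        expand T' -> R
   9  $ b R       b $        expand R -> ε
  10  $ b         b $        match b
Accept reached after 10 steps.

10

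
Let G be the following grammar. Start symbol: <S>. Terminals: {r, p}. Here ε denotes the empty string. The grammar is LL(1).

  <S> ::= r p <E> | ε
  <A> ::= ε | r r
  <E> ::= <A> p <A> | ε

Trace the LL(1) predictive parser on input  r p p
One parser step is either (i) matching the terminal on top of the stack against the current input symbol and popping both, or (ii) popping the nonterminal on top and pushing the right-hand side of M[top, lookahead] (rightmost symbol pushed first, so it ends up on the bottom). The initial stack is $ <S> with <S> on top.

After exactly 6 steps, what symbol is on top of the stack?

     Stack        Input    Action
  1  $ <S>        r p p $  expand <S> ::= r p <E>
  2  $ <E> p r    r p p $  match r
  3  $ <E> p      p p $    match p
  4  $ <E>        p $      expand <E> ::= <A> p <A>
  5  $ <A> p <A>  p $      expand <A> ::= ε
  6  $ <A> p      p $      match p
Stack after step 6: $ <A> (top = <A>).

<A>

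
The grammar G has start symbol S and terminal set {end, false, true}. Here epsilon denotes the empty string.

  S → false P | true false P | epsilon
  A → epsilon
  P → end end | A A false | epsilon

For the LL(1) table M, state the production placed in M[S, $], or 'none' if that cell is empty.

S → epsilon

FIRST(S) = {epsilon, false, true}
FIRST(A) = {epsilon}
FIRST(P) = {epsilon, end, false}  (via A A false)
FOLLOW(S) includes $ since S is the start symbol.
FOLLOW(S): S appears on no right-hand side. Thus FOLLOW(S) = {$}.
For S → false P: FIRST(false P) = {false}, so it goes in M[S, t] for t ∈ {false}.
For S → true false P: FIRST(true false P) = {true}, so it goes in M[S, t] for t ∈ {true}.
For S → epsilon: FIRST(epsilon) = {epsilon}, so it goes in M[S, t] for t ∈ {}; since epsilon ∈ FIRST, also for every t ∈ FOLLOW(S) = {$}.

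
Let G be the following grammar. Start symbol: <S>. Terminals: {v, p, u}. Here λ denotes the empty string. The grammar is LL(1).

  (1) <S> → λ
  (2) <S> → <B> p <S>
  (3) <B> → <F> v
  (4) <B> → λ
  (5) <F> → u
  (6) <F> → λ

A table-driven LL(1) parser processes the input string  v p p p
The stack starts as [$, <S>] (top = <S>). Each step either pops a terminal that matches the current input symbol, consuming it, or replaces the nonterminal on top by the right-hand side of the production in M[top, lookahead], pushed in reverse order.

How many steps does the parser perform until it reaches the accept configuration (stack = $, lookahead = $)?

      Stack          Input      Action
   1  $ <S>          v p p p $  expand <S> → <B> p <S>
   2  $ <S> p <B>    v p p p $  expand <B> → <F> v
   3  $ <S> p v <F>  v p p p $  expand <F> → λ
   4  $ <S> p v      v p p p $  match v
   5  $ <S> p        p p p $    match p
   6  $ <S>          p p $      expand <S> → <B> p <S>
   7  $ <S> p <B>    p p $      expand <B> → λ
   8  $ <S> p        p p $      match p
   9  $ <S>          p $        expand <S> → <B> p <S>
  10  $ <S> p <B>    p $        expand <B> → λ
  11  $ <S> p        p $        match p
  12  $ <S>          $          expand <S> → λ
Accept reached after 12 steps.

12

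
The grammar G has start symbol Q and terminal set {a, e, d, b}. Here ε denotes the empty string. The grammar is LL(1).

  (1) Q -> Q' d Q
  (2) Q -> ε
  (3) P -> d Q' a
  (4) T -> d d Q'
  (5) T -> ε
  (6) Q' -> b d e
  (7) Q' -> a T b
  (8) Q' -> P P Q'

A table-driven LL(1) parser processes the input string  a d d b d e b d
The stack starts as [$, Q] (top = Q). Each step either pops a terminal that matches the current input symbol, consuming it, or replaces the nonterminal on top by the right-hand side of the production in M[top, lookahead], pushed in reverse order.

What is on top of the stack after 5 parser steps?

d

step 1: stack=$ Q  input=a d d b d e b d $  — expand Q -> Q' d Q
step 2: stack=$ Q d Q'  input=a d d b d e b d $  — expand Q' -> a T b
step 3: stack=$ Q d b T a  input=a d d b d e b d $  — match a
step 4: stack=$ Q d b T  input=d d b d e b d $  — expand T -> d d Q'
step 5: stack=$ Q d b Q' d d  input=d d b d e b d $  — match d
Stack after step 5: $ Q d b Q' d (top = d).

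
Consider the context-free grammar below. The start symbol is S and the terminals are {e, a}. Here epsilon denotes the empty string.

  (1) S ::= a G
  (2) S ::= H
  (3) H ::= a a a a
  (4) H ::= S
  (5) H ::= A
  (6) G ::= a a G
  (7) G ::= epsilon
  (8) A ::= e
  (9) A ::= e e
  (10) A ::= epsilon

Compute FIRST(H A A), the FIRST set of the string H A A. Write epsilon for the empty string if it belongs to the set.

FIRST(G): from G::=a a G we get {a}; from G::=epsilon we get {epsilon}. So FIRST(G) = {epsilon, a}.
FIRST(A): from A::=e we get {e}; from A::=e e we get {e}; from A::=epsilon we get {epsilon}. So FIRST(A) = {epsilon, e}.
FIRST(S): from S::=a G we get {a}; from S::=H we get {epsilon, a, e}. So FIRST(S) = {epsilon, a, e}.
FIRST(H): from H::=a a a a we get {a}; from H::=S we get {epsilon, a, e}; from H::=A we get {epsilon, e}. So FIRST(H) = {epsilon, a, e}.
FIRST(H A A): take FIRST of each symbol in turn, carrying on past any symbol whose FIRST contains epsilon; result {epsilon, a, e}.

{epsilon, a, e}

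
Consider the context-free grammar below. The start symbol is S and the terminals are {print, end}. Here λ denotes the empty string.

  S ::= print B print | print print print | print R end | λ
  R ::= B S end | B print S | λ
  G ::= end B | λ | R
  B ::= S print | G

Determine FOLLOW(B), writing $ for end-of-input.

FIRST(S) = {λ, print}
FIRST(R) = {λ, end, print}  (via B S end, B print S)
FIRST(G) = {λ, end, print}  (via R)
FIRST(B) = {λ, end, print}  (via S print, G)
FOLLOW(S) includes $ since S is the start symbol.
FOLLOW(S): in R::=B S end, S is followed by end with FIRST {end}; in R::=B print S, the suffix after S is empty, so FOLLOW(S) ⊇ FOLLOW(R) = {end, print}; in B::=S print, S is followed by print with FIRST {print}. Thus FOLLOW(S) = {$, end, print}.
FOLLOW(R): in S::=print R end, R is followed by end with FIRST {end}; in G::=R, the suffix after R is empty, so FOLLOW(R) ⊇ FOLLOW(G) = {end, print}. Thus FOLLOW(R) = {end, print}.
FOLLOW(G): in B::=G, the suffix after G is empty, so FOLLOW(G) ⊇ FOLLOW(B) = {end, print}. Thus FOLLOW(G) = {end, print}.
FOLLOW(B): in S::=print B print, B is followed by print with FIRST {print}; in R::=B S end, B is followed by S end with FIRST {end, print}; in R::=B print S, B is followed by print S with FIRST {print}; in G::=end B, the suffix after B is empty, so FOLLOW(B) ⊇ FOLLOW(G) = {end, print}. Thus FOLLOW(B) = {end, print}.

{end, print}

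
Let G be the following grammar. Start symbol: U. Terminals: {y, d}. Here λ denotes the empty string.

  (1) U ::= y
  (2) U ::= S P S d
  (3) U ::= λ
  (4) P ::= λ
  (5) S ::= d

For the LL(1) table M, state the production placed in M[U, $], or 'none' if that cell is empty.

FIRST(P): from P::=λ we get {λ}. So FIRST(P) = {λ}.
FIRST(S): from S::=d we get {d}. So FIRST(S) = {d}.
FIRST(U): from U::=y we get {y}; from U::=S P S d we get {d}; from U::=λ we get {λ}. So FIRST(U) = {λ, d, y}.
FOLLOW(U) includes $ since U is the start symbol.
FOLLOW(U): U appears on no right-hand side. Thus FOLLOW(U) = {$}.
For U ::= y: FIRST(y) = {y}, so it goes in M[U, t] for t ∈ {y}.
For U ::= S P S d: FIRST(S P S d) = {d}, so it goes in M[U, t] for t ∈ {d}.
For U ::= λ: FIRST(λ) = {λ}, so it goes in M[U, t] for t ∈ {}; since λ ∈ FIRST, also for every t ∈ FOLLOW(U) = {$}.

U ::= λ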